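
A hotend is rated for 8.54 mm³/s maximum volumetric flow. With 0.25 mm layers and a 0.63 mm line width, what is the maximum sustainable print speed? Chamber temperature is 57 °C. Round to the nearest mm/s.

Bead cross-section = 0.25 × 0.63, so 0.1575 mm².
v_max = Q/A = 8.54/0.1575 = 54.22 mm/s → 54 mm/s.

54 mm/s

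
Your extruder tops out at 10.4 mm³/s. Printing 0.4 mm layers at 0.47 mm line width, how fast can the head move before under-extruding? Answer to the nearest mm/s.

55 mm/s

Bead cross-section = 0.4 × 0.47 = 0.188 mm².
v_max = Q/A = 10.4/0.188 = 55.32 mm/s → 55 mm/s.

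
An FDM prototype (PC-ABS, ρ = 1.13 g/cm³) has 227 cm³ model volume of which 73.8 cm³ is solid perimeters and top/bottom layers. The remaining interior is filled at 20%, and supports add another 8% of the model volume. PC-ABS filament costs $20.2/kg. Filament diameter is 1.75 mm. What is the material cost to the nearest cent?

$2.80

Infill region: 227 − 73.8 → 153.2 cm³.
Infill volume = 0.20 × 153.2, so 30.64 cm³.
Support = 0.08 × 227, so 18.16 cm³.
Deposited volume = 73.8 + 30.64 + 18.16, so 122.6 cm³.
Mass = 122.6 × 1.13 = 138.538 g.
Cost = 138.538 g / 1000 × $20.2/kg = $2.80.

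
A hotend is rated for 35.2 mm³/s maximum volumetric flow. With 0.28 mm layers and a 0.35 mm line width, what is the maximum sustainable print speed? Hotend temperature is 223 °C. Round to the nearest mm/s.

359 mm/s

Extrusion cross-section: 0.28 × 0.35 → 0.098 mm².
Max speed = 35.2 / 0.098 = 359.18 ≈ 359 mm/s.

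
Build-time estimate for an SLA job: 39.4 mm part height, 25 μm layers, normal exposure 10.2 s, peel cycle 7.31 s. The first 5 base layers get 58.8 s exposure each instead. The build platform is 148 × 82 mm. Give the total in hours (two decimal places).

7.73 hours

Layer count = ceil(39.4 / 0.025) = 1576.
Burn-in layers = 5 × (58.8 + 7.31) = 330.55 s.
Regular layers = 1571 × (10.2 + 7.31), so 27508.21 s.
Sum: 330.55 + 27508.21 = 27838.76 s → 7.73 hours.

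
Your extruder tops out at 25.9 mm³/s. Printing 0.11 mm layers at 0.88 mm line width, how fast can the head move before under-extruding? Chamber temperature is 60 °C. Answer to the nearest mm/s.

268 mm/s

Bead cross-section: 0.11 × 0.88 → 0.0968 mm².
Max speed = 25.9 / 0.0968 = 267.56 ≈ 268 mm/s.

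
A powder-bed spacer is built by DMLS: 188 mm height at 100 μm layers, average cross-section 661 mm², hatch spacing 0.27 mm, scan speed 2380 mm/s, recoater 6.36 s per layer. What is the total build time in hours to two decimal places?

3.86 hours

Layers = ⌈188/0.1⌉ = 1880.
Per-layer scan distance = 661 / 0.27 = 2448.1 mm.
Per-layer scan time: 2448.1 / 2380 → 1.0286 s.
Per-layer time = 1.0286 + 6.36 = 7.3886 s.
Total: 1880 × 7.3886 s = 13890.568 s → 3.86 hours.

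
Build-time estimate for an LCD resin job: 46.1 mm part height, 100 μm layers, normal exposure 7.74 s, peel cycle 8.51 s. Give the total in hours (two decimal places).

2.08 hours

Layers = ⌈46.1/0.1⌉ = 461.
Per-layer time = 7.74 + 8.51 = 16.25 s.
Total = 461 × 16.25 = 7491.25 s = 2.08 hours.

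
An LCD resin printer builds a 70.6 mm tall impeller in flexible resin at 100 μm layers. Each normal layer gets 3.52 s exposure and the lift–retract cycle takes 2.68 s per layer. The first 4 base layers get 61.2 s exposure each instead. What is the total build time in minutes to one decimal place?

Number of layers: 70.6 / 0.1 → 706 (rounded up).
Burn-in layers = 4 × (61.2 + 2.68), so 255.52 s.
Regular layers = 702 × (3.52 + 2.68) = 4352.4 s.
Total = 255.52 + 4352.4 = 4607.92 s = 76.8 minutes.

76.8 minutes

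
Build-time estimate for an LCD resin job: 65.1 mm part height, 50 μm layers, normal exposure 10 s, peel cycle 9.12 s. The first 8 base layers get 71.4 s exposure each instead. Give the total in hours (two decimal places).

Number of layers: 65.1 / 0.05 → 1302 (rounded up).
Burn-in layers: 8 × (71.4 + 9.12) → 644.16 s.
Regular layers: 1294 × (10 + 9.12) → 24741.28 s.
Sum: 644.16 + 24741.28 = 25385.44 s → 7.05 hours.

7.05 hours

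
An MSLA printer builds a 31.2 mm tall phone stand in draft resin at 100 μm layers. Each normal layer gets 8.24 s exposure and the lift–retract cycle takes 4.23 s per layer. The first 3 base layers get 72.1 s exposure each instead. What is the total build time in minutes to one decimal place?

Layer count = ceil(31.2 / 0.1) = 312.
Burn-in layers: 3 × (72.1 + 4.23) → 228.99 s.
Normal layers: 309 × (8.24 + 4.23) → 3853.23 s.
Sum: 228.99 + 3853.23 = 4082.22 s → 68.0 minutes.

68.0 minutes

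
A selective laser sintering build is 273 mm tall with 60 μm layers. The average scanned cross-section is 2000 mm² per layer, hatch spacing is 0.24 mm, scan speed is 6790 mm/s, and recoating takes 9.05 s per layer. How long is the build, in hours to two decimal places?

12.99 hours

Layers = ⌈273/0.06⌉ = 4550.
Scan path per layer = 2000 / 0.24 = 8333.3 mm.
Per-layer scan time: 8333.3 / 6790 → 1.2273 s.
Layer cycle = 1.2273 + 9.05 = 10.2773 s.
4550 layers × 10.2773 s/layer = 46761.715 s, i.e. 12.99 hours.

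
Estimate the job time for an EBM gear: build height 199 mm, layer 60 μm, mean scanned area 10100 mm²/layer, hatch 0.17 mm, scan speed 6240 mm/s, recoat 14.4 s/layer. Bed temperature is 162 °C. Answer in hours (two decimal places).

22.04 hours

Layers = ⌈199/0.06⌉ = 3317.
Per-layer scan distance = 10100 / 0.17 = 59411.8 mm.
Beam time per layer: 59411.8 / 6240 → 9.5211 s.
Time per layer: 9.5211 + 14.4 → 23.9211 s.
Build time = 3317 × 23.9211 = 79346.2887 s = 22.04 hours.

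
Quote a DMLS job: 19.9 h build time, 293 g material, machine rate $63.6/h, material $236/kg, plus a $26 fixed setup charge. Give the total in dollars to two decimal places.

$1360.79

Machine-time cost: 63.6 × 19.9 → $1265.64.
Material cost: 236 × 293/1000 → $69.148.
Total = 1265.64 + 69.148 + 26 = 1360.788 ≈ $1360.79.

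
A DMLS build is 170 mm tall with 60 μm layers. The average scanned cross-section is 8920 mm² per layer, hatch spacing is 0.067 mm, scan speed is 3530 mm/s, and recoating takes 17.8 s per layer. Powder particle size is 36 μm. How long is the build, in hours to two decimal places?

43.70 hours

Number of layers: 170 / 0.06 → 2834 (rounded up).
Scan path per layer = 8920 / 0.067, so 133134.3 mm.
Scan time per layer: 133134.3 / 3530 → 37.7151 s.
Time per layer: 37.7151 + 17.8 → 55.5151 s.
Build time = 2834 × 55.5151 = 157329.7934 s = 43.70 hours.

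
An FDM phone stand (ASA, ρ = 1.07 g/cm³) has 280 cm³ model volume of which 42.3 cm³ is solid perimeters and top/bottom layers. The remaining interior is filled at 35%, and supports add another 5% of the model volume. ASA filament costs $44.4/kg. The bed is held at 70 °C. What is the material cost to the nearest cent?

$6.63

Interior volume: 280 − 42.3 → 237.7 cm³.
Infill volume = 0.35 × 237.7, so 83.195 cm³.
Support = 0.05 × 280, so 14 cm³.
Total extruded = 42.3 + 83.195 + 14, so 139.495 cm³.
Mass: 139.495 × 1.07 → 149.25965 g.
At $44.4/kg: 149.25965/1000 × 44.4 = $6.63.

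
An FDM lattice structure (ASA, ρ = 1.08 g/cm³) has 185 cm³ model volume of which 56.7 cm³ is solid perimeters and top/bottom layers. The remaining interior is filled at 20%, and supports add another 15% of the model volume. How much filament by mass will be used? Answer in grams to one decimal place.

118.9 g

Infill region: 185 − 56.7 → 128.3 cm³.
Infill volume = 0.20 × 128.3, so 25.66 cm³.
Support: 0.15 × 185 → 27.75 cm³.
Deposited volume: 56.7 + 25.66 + 27.75 → 110.11 cm³.
Mass = 110.11 × 1.08, so 118.9188 g.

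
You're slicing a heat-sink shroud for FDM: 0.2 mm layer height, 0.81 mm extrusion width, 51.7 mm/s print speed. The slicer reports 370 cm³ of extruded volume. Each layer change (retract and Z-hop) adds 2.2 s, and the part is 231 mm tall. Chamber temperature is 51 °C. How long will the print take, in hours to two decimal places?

12.98 hours

Extrusion cross-section = 0.2 × 0.81 = 0.162 mm².
Path length: 370000 mm³ / 0.162 mm² → 2283950.6 mm.
Extrusion time = 2283950.6 / 51.7, so 44177 s.
Layer count = ceil(231 / 0.2) = 1155.
Layer-change overhead = 1155 × 2.2 = 2541 s.
Total = 44177 + 2541 = 46718 s = 12.98 hours.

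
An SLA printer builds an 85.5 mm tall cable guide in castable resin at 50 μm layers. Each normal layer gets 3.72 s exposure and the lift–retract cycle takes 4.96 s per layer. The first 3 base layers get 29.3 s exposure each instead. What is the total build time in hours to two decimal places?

Layers = ⌈85.5/0.05⌉ = 1710.
Base layers = 3 × (29.3 + 4.96), so 102.78 s.
Normal layers = 1707 × (3.72 + 4.96), so 14816.76 s.
Sum: 102.78 + 14816.76 = 14919.54 s → 4.14 hours.

4.14 hours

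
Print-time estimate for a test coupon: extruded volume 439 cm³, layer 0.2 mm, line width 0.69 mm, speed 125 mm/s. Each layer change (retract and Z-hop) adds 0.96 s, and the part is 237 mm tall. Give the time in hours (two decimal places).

Line area = 0.2 × 0.69 = 0.138 mm².
Toolpath length = 439 cm³ / 0.138 mm² = 439000 / 0.138 = 3181159.4 mm.
Time extruding = 3181159.4 / 125, so 25449.3 s.
Layer count = ceil(237 / 0.2) = 1185.
Non-print overhead = 1185 × 0.96, so 1137.6 s.
Altogether 25449.3 + 1137.6 = 26586.9 s, i.e. 7.39 hours.

7.39 hours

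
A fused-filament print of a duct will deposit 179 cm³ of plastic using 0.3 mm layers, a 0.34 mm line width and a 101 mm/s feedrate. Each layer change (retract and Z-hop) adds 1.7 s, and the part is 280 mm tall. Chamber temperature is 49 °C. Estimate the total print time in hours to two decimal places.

5.27 hours

Line area: 0.3 × 0.34 → 0.102 mm².
Toolpath length = 179 cm³ / 0.102 mm² = 179000 / 0.102 = 1754902 mm.
Time extruding = 1754902 / 101, so 17375.3 s.
Layers = ⌈280/0.3⌉ = 934.
Non-print overhead = 934 × 1.7 = 1587.8 s.
Altogether 17375.3 + 1587.8 = 18963.1 s, i.e. 5.27 hours.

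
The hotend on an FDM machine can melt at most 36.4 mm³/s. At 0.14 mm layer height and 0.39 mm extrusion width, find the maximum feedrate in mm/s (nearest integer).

667 mm/s

Bead cross-section = 0.14 × 0.39, so 0.0546 mm².
Max speed = 36.4 / 0.0546 = 666.67 ≈ 667 mm/s.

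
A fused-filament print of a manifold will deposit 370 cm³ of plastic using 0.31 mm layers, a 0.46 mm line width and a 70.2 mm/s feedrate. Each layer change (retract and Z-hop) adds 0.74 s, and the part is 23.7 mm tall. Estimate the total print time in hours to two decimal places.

10.28 hours

Line area = 0.31 × 0.46, so 0.1426 mm².
Path length: 370000 mm³ / 0.1426 mm² → 2594670.4 mm.
Print-move time = 2594670.4 / 70.2 = 36961.1 s.
Number of layers: 23.7 / 0.31 → 77 (rounded up).
Z-hop total: 77 × 0.74 → 56.98 s.
Total = 36961.1 + 56.98 = 37018.08 s = 10.28 hours.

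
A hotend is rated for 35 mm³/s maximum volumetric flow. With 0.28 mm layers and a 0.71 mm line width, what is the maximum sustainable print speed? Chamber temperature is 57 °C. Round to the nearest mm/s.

176 mm/s

A = 0.28 × 0.71 = 0.1988 mm².
v_max = Q/A = 35/0.1988 = 176.06 mm/s → 176 mm/s.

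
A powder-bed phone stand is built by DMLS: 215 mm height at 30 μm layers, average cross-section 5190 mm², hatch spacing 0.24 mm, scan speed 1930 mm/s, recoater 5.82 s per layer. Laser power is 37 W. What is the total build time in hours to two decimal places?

Layers = ⌈215/0.03⌉ = 7167.
Scan path per layer: 5190 / 0.24 → 21625 mm.
Scan time per layer = 21625 / 1930 = 11.2047 s.
Per-layer time: 11.2047 + 5.82 → 17.0247 s.
Build time = 7167 × 17.0247 = 122016.0249 s = 33.89 hours.

33.89 hours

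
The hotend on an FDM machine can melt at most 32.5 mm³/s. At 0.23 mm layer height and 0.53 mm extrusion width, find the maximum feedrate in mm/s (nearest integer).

Extrusion cross-section: 0.23 × 0.53 → 0.1219 mm².
v_max = Q/A = 32.5/0.1219 = 266.61 mm/s → 267 mm/s.

267 mm/s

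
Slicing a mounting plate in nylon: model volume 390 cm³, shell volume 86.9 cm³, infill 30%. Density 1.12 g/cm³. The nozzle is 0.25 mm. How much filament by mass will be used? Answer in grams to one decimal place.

Interior volume: 390 − 86.9 → 303.1 cm³.
Infill deposited: 0.30 × 303.1 → 90.93 cm³.
Total printed volume = 86.9 + 90.93 = 177.83 cm³.
Mass = 177.83 × 1.12, so 199.1696 g.

199.2 g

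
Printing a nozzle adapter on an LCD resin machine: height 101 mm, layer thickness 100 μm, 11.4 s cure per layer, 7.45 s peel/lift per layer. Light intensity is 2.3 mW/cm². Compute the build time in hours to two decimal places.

Layer count = ceil(101 / 0.1) = 1010.
Per-layer time: 11.4 + 7.45 → 18.85 s.
Total = 1010 × 18.85 = 19038.5 s = 5.29 hours.

5.29 hours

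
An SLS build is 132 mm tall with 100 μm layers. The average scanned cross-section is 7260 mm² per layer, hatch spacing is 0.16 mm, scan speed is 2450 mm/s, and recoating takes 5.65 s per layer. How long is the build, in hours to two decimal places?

8.86 hours

Layers = ⌈132/0.1⌉ = 1320.
Per-layer scan distance: 7260 / 0.16 → 45375 mm.
Scan time per layer = 45375 / 2450 = 18.5204 s.
Layer cycle = 18.5204 + 5.65, so 24.1704 s.
1320 layers × 24.1704 s/layer = 31904.928 s, i.e. 8.86 hours.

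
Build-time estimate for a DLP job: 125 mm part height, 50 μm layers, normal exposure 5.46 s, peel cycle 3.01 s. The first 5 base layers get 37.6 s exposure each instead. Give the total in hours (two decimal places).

5.93 hours

Layers = ⌈125/0.05⌉ = 2500.
Base layers: 5 × (37.6 + 3.01) → 203.05 s.
Normal layers = 2495 × (5.46 + 3.01), so 21132.65 s.
Sum: 203.05 + 21132.65 = 21335.7 s → 5.93 hours.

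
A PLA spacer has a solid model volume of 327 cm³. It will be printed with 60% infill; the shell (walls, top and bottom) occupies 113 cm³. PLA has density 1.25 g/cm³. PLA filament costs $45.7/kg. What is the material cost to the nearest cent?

$13.79

Infill region: 327 − 113 → 214 cm³.
Infill volume: 0.60 × 214 → 128.4 cm³.
Deposited volume: 113 + 128.4 → 241.4 cm³.
Mass: 241.4 × 1.25 → 301.75 g.
At $45.7/kg: 301.75/1000 × 45.7 = $13.79.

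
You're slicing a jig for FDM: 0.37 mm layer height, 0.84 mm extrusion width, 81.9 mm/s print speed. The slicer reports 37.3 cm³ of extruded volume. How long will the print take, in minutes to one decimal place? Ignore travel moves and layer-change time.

Extrusion cross-section = 0.37 × 0.84, so 0.3108 mm².
Total extruded path = 37300/0.3108 = 120012.9 mm.
Print-move time = 120012.9 / 81.9 = 1465.4 s.
That's 1465.4 s → 24.4 minutes.

24.4 minutes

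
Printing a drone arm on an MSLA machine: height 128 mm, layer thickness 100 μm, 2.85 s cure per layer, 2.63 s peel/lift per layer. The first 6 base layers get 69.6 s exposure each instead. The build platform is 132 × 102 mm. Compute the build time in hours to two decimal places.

Number of layers: 128 / 0.1 → 1280 (rounded up).
Burn-in layers: 6 × (69.6 + 2.63) → 433.38 s.
Regular layers = 1274 × (2.85 + 2.63), so 6981.52 s.
Sum: 433.38 + 6981.52 = 7414.9 s → 2.06 hours.

2.06 hours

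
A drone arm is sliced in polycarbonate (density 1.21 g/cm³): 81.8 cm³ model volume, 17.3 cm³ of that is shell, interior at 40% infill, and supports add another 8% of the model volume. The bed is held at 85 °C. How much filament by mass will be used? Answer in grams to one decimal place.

Infill region: 81.8 − 17.3 → 64.5 cm³.
Deposited infill: 0.40 × 64.5 → 25.8 cm³.
Support: 0.08 × 81.8 → 6.544 cm³.
Total printed volume = 17.3 + 25.8 + 6.544, so 49.644 cm³.
Mass = 49.644 × 1.21, so 60.06924 g.

60.1 g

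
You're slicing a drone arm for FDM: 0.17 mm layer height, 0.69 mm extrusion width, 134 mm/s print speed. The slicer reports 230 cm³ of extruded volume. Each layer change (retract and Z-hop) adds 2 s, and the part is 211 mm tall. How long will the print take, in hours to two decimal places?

4.75 hours

Line area = 0.17 × 0.69, so 0.1173 mm².
Path length: 230000 mm³ / 0.1173 mm² → 1960784.3 mm.
Extrusion time: 1960784.3 / 134 → 14632.7 s.
Layers = ⌈211/0.17⌉ = 1242.
Z-hop total = 1242 × 2 = 2484 s.
Altogether 14632.7 + 2484 = 17116.7 s, i.e. 4.75 hours.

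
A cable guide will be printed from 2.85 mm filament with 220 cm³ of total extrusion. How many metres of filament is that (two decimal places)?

Filament cross-section = π × (2.85/2)² = 6.3794 mm².
Length = 220 cm³ / 6.3794 mm² = 220000 / 6.3794 = 34486 mm = 34.49 m.

34.49 m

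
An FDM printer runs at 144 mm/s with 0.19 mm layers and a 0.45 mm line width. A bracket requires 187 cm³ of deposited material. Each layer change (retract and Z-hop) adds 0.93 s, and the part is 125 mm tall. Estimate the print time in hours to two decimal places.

Bead cross-section: 0.19 × 0.45 → 0.0855 mm².
Total extruded path = 187000/0.0855 = 2187134.5 mm.
Print-move time: 2187134.5 / 144 → 15188.4 s.
Layer count = ceil(125 / 0.19) = 658.
Non-print overhead = 658 × 0.93 = 611.94 s.
Total = 15188.4 + 611.94 = 15800.34 s = 4.39 hours.

4.39 hours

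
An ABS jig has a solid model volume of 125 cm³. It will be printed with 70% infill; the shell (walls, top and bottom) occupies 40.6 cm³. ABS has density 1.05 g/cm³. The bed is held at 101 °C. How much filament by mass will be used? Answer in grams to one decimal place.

Infill region = 125 − 40.6, so 84.4 cm³.
Infill deposited: 0.70 × 84.4 → 59.08 cm³.
Total extruded: 40.6 + 59.08 → 99.68 cm³.
Mass = 99.68 × 1.05, so 104.664 g.

104.7 g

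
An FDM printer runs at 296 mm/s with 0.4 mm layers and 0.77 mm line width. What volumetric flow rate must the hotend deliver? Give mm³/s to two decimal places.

91.17

Extrusion cross-section: 0.4 × 0.77 → 0.308 mm².
Q = v·A = 296 × 0.308 = 91.17 mm³/s.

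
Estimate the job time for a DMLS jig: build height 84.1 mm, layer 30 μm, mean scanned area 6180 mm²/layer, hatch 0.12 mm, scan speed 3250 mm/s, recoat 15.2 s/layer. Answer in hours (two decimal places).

24.18 hours

Layer count = ceil(84.1 / 0.03) = 2804.
Hatch length per layer = 6180 / 0.12, so 51500 mm.
Laser time per layer = 51500 / 3250 = 15.8462 s.
Layer cycle = 15.8462 + 15.2, so 31.0462 s.
Build time = 2804 × 31.0462 = 87053.5448 s = 24.18 hours.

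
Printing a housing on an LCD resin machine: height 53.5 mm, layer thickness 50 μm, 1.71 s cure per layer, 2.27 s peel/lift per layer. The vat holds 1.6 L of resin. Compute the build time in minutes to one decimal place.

Number of layers: 53.5 / 0.05 → 1070 (rounded up).
Per-layer time = 1.71 + 2.27, so 3.98 s.
Build time: 1070 × 3.98 s = 4258.6 s, i.e. 71.0 minutes.

71.0 minutes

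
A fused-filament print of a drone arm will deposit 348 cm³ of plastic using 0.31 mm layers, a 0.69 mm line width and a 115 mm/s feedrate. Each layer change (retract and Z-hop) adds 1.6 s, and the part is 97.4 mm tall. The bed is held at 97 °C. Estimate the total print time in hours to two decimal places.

4.07 hours

Line area: 0.31 × 0.69 → 0.2139 mm².
Total extruded path = 348000/0.2139 = 1626928.5 mm.
Time extruding = 1626928.5 / 115 = 14147.2 s.
Number of layers: 97.4 / 0.31 → 315 (rounded up).
Layer-change overhead = 315 × 1.6 = 504 s.
Altogether 14147.2 + 504 = 14651.2 s, i.e. 4.07 hours.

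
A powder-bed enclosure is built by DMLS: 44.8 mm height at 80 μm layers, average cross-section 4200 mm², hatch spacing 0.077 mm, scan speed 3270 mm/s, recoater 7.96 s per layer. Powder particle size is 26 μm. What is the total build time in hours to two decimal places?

3.83 hours

Number of layers: 44.8 / 0.08 → 560 (rounded up).
Hatch length per layer = 4200 / 0.077 = 54545.5 mm.
Laser time per layer: 54545.5 / 3270 → 16.6806 s.
Per-layer time: 16.6806 + 7.96 → 24.6406 s.
Total: 560 × 24.6406 s = 13798.736 s → 3.83 hours.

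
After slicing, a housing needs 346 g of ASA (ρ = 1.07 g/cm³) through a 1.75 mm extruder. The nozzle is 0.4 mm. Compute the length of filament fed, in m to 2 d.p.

134.44 m

Extruded volume: 346/1.07 = 323.3645 cm³ (323364.5 mm³).
Cross-section of 1.75 mm filament: π·(1.75/2)² = 2.4053 mm².
Length = 323364.5 / 2.4053 = 134438.32 mm = 134.44 m.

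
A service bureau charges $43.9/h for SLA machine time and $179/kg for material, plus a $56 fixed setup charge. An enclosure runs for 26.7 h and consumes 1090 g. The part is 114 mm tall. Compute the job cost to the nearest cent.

$1423.24

Machine cost = 43.9 × 26.7 = $1172.13.
Material cost = 179 × 1090/1000, so $195.11.
Adding setup: 1172.13 + 195.11 + 56 → $1423.24.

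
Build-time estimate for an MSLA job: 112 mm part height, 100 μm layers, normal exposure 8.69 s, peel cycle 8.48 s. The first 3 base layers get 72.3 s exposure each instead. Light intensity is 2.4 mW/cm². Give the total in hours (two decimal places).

Layer count = ceil(112 / 0.1) = 1120.
Burn-in layers = 3 × (72.3 + 8.48) = 242.34 s.
Normal layers = 1117 × (8.69 + 8.48), so 19178.89 s.
Sum: 242.34 + 19178.89 = 19421.23 s → 5.39 hours.

5.39 hours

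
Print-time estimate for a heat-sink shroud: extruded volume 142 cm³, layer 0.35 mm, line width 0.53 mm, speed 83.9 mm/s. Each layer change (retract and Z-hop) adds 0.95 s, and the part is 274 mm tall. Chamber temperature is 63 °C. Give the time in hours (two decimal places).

2.74 hours

Extrusion cross-section: 0.35 × 0.53 → 0.1855 mm².
Toolpath length = 142 cm³ / 0.1855 mm² = 142000 / 0.1855 = 765498.7 mm.
Time extruding: 765498.7 / 83.9 → 9123.9 s.
Number of layers: 274 / 0.35 → 783 (rounded up).
Layer-change overhead = 783 × 0.95, so 743.85 s.
Total = 9123.9 + 743.85 = 9867.75 s = 2.74 hours.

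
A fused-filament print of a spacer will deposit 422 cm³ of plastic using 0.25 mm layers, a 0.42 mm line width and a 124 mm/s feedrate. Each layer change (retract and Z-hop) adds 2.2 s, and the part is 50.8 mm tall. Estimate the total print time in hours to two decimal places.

Extrusion cross-section = 0.25 × 0.42, so 0.105 mm².
Path length: 422000 mm³ / 0.105 mm² → 4019047.6 mm.
Extrusion time = 4019047.6 / 124 = 32411.7 s.
Number of layers: 50.8 / 0.25 → 204 (rounded up).
Z-hop total = 204 × 2.2 = 448.8 s.
Altogether 32411.7 + 448.8 = 32860.5 s, i.e. 9.13 hours.

9.13 hours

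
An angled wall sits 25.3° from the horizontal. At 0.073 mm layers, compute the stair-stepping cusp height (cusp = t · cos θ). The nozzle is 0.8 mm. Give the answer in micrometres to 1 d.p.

66.0 μm

h_c = t·cos θ = 0.073 × 0.9041 = 0.065999 mm (66.0 μm).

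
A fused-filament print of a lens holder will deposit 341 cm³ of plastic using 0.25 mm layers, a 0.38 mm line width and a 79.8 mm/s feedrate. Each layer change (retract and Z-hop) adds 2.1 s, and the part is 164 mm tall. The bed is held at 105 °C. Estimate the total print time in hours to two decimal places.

12.88 hours

Line area = 0.25 × 0.38 = 0.095 mm².
Total extruded path = 341000/0.095 = 3589473.7 mm.
Extrusion time = 3589473.7 / 79.8 = 44980.9 s.
Number of layers: 164 / 0.25 → 656 (rounded up).
Non-print overhead = 656 × 2.1, so 1377.6 s.
Altogether 44980.9 + 1377.6 = 46358.5 s, i.e. 12.88 hours.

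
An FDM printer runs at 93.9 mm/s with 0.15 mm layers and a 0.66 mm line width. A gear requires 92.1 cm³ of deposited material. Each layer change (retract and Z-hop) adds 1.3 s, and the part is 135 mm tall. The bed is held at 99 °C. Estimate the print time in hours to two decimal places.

3.08 hours

Line area: 0.15 × 0.66 → 0.099 mm².
Path length: 92100 mm³ / 0.099 mm² → 930303 mm.
Time extruding: 930303 / 93.9 → 9907.4 s.
Number of layers: 135 / 0.15 → 900 (rounded up).
Z-hop total = 900 × 1.3 = 1170 s.
Altogether 9907.4 + 1170 = 11077.4 s, i.e. 3.08 hours.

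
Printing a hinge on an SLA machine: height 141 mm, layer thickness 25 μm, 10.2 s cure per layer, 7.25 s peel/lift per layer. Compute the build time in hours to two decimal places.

Number of layers: 141 / 0.025 → 5640 (rounded up).
Cycle time = 10.2 + 7.25 = 17.45 s.
Total = 5640 × 17.45 = 98418 s = 27.34 hours.

27.34 hours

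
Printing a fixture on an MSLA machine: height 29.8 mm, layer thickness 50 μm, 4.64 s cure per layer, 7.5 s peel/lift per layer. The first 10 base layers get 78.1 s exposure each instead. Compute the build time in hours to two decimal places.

Layers = ⌈29.8/0.05⌉ = 596.
Burn-in layers = 10 × (78.1 + 7.5) = 856 s.
Regular layers: 586 × (4.64 + 7.5) → 7114.04 s.
Total = 856 + 7114.04 = 7970.04 s = 2.21 hours.

2.21 hours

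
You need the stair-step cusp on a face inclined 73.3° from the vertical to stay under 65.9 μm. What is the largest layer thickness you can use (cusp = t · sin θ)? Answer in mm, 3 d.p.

0.069 mm

sin(73.3°) = 0.9578; t_max = 0.0659/0.9578 = 0.069 mm.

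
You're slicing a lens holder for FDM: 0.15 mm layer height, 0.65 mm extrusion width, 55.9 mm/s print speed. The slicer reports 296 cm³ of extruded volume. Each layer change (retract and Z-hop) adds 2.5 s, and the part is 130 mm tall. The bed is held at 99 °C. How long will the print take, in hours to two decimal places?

Line area: 0.15 × 0.65 → 0.0975 mm².
Toolpath length = 296 cm³ / 0.0975 mm² = 296000 / 0.0975 = 3035897.4 mm.
Time extruding: 3035897.4 / 55.9 → 54309.4 s.
Layer count = ceil(130 / 0.15) = 867.
Non-print overhead = 867 × 2.5, so 2167.5 s.
Altogether 54309.4 + 2167.5 = 56476.9 s, i.e. 15.69 hours.

15.69 hours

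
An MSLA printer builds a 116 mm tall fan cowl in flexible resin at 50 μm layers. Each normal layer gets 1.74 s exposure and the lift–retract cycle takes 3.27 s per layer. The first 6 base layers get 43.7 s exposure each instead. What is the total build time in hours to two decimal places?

3.30 hours

Layers = ⌈116/0.05⌉ = 2320.
Burn-in layers = 6 × (43.7 + 3.27) = 281.82 s.
Normal layers = 2314 × (1.74 + 3.27) = 11593.14 s.
Total = 281.82 + 11593.14 = 11874.96 s = 3.30 hours.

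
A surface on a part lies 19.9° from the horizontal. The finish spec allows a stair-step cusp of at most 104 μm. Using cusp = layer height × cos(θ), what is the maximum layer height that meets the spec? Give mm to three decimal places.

Layer height = cusp / cos(19.9°) = 0.104 / 0.9403 = 0.111 mm.

0.111 mm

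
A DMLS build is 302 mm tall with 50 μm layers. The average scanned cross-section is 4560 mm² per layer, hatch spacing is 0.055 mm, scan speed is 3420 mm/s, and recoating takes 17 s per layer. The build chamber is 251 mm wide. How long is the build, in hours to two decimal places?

Layers = ⌈302/0.05⌉ = 6040.
Per-layer scan distance = 4560 / 0.055, so 82909.1 mm.
Per-layer scan time: 82909.1 / 3420 → 24.2424 s.
Time per layer = 24.2424 + 17, so 41.2424 s.
Total: 6040 × 41.2424 s = 249104.096 s → 69.20 hours.

69.20 hours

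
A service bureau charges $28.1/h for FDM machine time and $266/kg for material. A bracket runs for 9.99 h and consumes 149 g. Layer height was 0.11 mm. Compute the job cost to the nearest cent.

$320.35

Machine cost: 28.1 × 9.99 → $280.719.
Feedstock cost = 266 × 149/1000 = $39.634.
Job cost: 280.719 + 39.634 = 320.353 ≈ $320.35.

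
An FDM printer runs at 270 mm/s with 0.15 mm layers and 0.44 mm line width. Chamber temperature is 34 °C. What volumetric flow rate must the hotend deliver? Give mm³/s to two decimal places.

Extrusion cross-section: 0.15 × 0.44 → 0.066 mm².
Volumetric flow = 270 × 0.066 = 17.82 mm³/s.

17.82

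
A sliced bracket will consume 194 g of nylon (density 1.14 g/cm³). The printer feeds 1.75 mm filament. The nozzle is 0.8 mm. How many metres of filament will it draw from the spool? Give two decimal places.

70.75 m

Extruded volume: 194/1.14 = 170.1754 cm³ (170175.4 mm³).
A = π r² = π × 0.875² = 2.4053 mm².
L = V/A = 170175.4/2.4053 = 70750.18 mm → 70.75 m.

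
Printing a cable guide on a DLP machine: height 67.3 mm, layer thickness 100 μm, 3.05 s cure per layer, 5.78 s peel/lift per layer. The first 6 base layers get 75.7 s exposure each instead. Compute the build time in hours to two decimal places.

1.77 hours

Number of layers: 67.3 / 0.1 → 673 (rounded up).
Burn-in layers = 6 × (75.7 + 5.78), so 488.88 s.
Normal layers = 667 × (3.05 + 5.78), so 5889.61 s.
Sum: 488.88 + 5889.61 = 6378.49 s → 1.77 hours.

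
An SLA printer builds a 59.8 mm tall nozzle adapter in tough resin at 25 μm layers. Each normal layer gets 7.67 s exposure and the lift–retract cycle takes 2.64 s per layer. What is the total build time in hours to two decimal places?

Layer count = ceil(59.8 / 0.025) = 2392.
Per-layer time = 7.67 + 2.64 = 10.31 s.
Total = 2392 × 10.31 = 24661.52 s = 6.85 hours.

6.85 hours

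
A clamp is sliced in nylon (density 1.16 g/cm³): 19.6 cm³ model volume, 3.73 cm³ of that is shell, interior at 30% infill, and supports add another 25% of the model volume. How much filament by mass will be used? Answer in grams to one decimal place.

Infill region = 19.6 − 3.73 = 15.87 cm³.
Deposited infill = 0.30 × 15.87, so 4.761 cm³.
Support = 0.25 × 19.6, so 4.9 cm³.
Total extruded = 3.73 + 4.761 + 4.9 = 13.391 cm³.
Mass = 13.391 × 1.16, so 15.53356 g.

15.5 g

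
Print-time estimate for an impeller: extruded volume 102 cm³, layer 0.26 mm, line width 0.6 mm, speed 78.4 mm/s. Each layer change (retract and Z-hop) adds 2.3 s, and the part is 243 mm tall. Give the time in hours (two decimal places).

Line area: 0.26 × 0.6 → 0.156 mm².
Total extruded path = 102000/0.156 = 653846.2 mm.
Time extruding = 653846.2 / 78.4 = 8339.9 s.
Number of layers: 243 / 0.26 → 935 (rounded up).
Layer-change overhead = 935 × 2.3 = 2150.5 s.
Altogether 8339.9 + 2150.5 = 10490.4 s, i.e. 2.91 hours.

2.91 hours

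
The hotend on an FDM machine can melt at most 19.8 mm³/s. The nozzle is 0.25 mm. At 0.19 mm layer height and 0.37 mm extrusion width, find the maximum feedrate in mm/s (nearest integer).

282 mm/s

A = 0.19 × 0.37 = 0.0703 mm².
Max speed = 19.8 / 0.0703 = 281.65 ≈ 282 mm/s.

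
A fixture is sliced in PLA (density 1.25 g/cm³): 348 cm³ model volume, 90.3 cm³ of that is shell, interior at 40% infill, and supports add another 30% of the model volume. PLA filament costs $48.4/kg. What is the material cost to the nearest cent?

$18.02

Interior volume = 348 − 90.3 = 257.7 cm³.
Infill volume = 0.40 × 257.7 = 103.08 cm³.
Support = 0.30 × 348, so 104.4 cm³.
Total printed volume = 90.3 + 103.08 + 104.4, so 297.78 cm³.
Mass = 297.78 × 1.25 = 372.225 g.
At $48.4/kg: 372.225/1000 × 48.4 = $18.02.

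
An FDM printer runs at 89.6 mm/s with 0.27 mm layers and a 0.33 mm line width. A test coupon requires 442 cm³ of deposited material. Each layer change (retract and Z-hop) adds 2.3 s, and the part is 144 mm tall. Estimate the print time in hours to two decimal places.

Line area: 0.27 × 0.33 → 0.0891 mm².
Path length: 442000 mm³ / 0.0891 mm² → 4960718.3 mm.
Extrusion time: 4960718.3 / 89.6 → 55365.2 s.
Number of layers: 144 / 0.27 → 534 (rounded up).
Layer-change overhead = 534 × 2.3, so 1228.2 s.
Altogether 55365.2 + 1228.2 = 56593.4 s, i.e. 15.72 hours.

15.72 hours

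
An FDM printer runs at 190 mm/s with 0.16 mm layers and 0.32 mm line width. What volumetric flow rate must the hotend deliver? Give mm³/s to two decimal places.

Extrusion cross-section = 0.16 × 0.32, so 0.0512 mm².
Q = v·A = 190 × 0.0512 = 9.73 mm³/s.

9.73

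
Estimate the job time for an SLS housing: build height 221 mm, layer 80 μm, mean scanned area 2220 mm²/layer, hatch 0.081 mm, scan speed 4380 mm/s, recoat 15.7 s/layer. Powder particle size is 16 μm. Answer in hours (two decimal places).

16.85 hours

Layer count = ceil(221 / 0.08) = 2763.
Scan path per layer: 2220 / 0.081 → 27407.4 mm.
Per-layer scan time = 27407.4 / 4380, so 6.2574 s.
Layer cycle: 6.2574 + 15.7 → 21.9574 s.
Total: 2763 × 21.9574 s = 60668.2962 s → 16.85 hours.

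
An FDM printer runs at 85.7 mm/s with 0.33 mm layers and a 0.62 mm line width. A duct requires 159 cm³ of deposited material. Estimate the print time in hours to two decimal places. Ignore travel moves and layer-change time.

Line area = 0.33 × 0.62 = 0.2046 mm².
Path length: 159000 mm³ / 0.2046 mm² → 777126.1 mm.
Extrusion time = 777126.1 / 85.7 = 9068 s.
That's 9068 s → 2.52 hours.

2.52 hours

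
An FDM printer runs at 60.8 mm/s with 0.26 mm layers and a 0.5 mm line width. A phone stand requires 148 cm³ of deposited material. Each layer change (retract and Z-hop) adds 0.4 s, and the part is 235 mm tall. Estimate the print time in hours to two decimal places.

5.30 hours

Extrusion cross-section = 0.26 × 0.5, so 0.13 mm².
Toolpath length = 148 cm³ / 0.13 mm² = 148000 / 0.13 = 1138461.5 mm.
Print-move time = 1138461.5 / 60.8 = 18724.7 s.
Number of layers: 235 / 0.26 → 904 (rounded up).
Layer-change overhead = 904 × 0.4, so 361.6 s.
Altogether 18724.7 + 361.6 = 19086.3 s, i.e. 5.30 hours.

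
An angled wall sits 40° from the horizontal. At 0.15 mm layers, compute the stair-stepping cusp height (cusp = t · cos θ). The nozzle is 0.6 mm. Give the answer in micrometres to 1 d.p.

Cusp = layer height × cos(40°) = 0.15 × 0.7660 = 0.1149 mm = 114.9 μm.

114.9 μm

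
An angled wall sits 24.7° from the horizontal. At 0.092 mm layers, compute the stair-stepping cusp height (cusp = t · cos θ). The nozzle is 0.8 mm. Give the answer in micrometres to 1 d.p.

83.6 μm

h_c = t·cos θ = 0.092 × 0.9085 = 0.083582 mm (83.6 μm).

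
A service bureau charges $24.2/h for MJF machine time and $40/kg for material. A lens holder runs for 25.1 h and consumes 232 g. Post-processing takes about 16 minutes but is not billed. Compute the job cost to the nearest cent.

Time charge: 24.2 × 25.1 → $607.42.
Feedstock cost = 40 × 232/1000 = $9.28.
Total = 607.42 + 9.28 = $616.70.

$616.70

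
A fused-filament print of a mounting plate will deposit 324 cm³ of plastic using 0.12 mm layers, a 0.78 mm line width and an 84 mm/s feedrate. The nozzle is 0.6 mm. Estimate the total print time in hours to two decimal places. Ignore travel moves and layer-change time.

Line area = 0.12 × 0.78, so 0.0936 mm².
Path length: 324000 mm³ / 0.0936 mm² → 3461538.5 mm.
Extrusion time = 3461538.5 / 84 = 41208.8 s.
That's 41208.8 s → 11.45 hours.

11.45 hours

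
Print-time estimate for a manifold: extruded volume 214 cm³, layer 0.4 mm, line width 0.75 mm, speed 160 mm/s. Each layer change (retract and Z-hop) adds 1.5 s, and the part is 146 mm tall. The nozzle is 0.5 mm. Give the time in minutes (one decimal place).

Extrusion cross-section = 0.4 × 0.75 = 0.3 mm².
Total extruded path = 214000/0.3 = 713333.3 mm.
Extrusion time = 713333.3 / 160, so 4458.3 s.
Layer count = ceil(146 / 0.4) = 365.
Non-print overhead: 365 × 1.5 → 547.5 s.
Altogether 4458.3 + 547.5 = 5005.8 s, i.e. 83.4 minutes.

83.4 minutes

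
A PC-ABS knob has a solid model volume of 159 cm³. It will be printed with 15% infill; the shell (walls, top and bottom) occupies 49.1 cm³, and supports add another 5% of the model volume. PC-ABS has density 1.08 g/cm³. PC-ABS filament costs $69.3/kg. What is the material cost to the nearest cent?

$5.50

Volume inside the shell: 159 − 49.1 → 109.9 cm³.
Infill volume = 0.15 × 109.9 = 16.485 cm³.
Support = 0.05 × 159 = 7.95 cm³.
Deposited volume = 49.1 + 16.485 + 7.95, so 73.535 cm³.
Mass = 73.535 × 1.08 = 79.4178 g.
Cost = 79.4178 g / 1000 × $69.3/kg = $5.50.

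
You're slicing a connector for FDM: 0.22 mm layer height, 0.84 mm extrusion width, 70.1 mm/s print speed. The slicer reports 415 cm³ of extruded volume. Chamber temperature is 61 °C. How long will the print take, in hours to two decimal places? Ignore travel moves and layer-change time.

8.90 hours

Line area = 0.22 × 0.84, so 0.1848 mm².
Total extruded path = 415000/0.1848 = 2245671 mm.
Print-move time: 2245671 / 70.1 → 32035.2 s.
32035.2 s = 8.90 hours.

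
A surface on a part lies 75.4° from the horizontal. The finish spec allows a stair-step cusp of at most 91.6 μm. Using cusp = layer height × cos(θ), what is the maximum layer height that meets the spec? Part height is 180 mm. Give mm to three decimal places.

cos(75.4°) = 0.2521; t_max = 0.0916/0.2521 = 0.363 mm.

0.363 mm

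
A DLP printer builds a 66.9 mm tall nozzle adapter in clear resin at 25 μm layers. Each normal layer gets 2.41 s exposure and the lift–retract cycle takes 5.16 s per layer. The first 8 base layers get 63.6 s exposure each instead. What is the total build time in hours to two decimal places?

Layer count = ceil(66.9 / 0.025) = 2676.
Base layers = 8 × (63.6 + 5.16), so 550.08 s.
Regular layers = 2668 × (2.41 + 5.16) = 20196.76 s.
Sum: 550.08 + 20196.76 = 20746.84 s → 5.76 hours.

5.76 hours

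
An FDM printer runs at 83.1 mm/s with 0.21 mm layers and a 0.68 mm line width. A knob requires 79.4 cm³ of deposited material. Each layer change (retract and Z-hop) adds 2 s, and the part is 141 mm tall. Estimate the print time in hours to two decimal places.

Bead cross-section = 0.21 × 0.68 = 0.1428 mm².
Path length: 79400 mm³ / 0.1428 mm² → 556022.4 mm.
Time extruding: 556022.4 / 83.1 → 6691 s.
Number of layers: 141 / 0.21 → 672 (rounded up).
Z-hop total = 672 × 2 = 1344 s.
Total = 6691 + 1344 = 8035 s = 2.23 hours.

2.23 hours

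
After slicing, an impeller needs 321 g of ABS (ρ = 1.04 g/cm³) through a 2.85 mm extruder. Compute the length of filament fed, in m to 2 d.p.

Extruded volume: 321/1.04 = 308.6538 cm³ (308653.8 mm³).
Filament cross-section = π × (2.85/2)² = 6.3794 mm².
Length = 308653.8 / 6.3794 = 48382.89 mm = 48.38 m.

48.38 m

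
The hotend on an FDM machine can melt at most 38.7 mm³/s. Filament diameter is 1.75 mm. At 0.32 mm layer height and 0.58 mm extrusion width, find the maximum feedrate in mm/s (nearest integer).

209 mm/s

A: 0.32 × 0.58 → 0.1856 mm².
v_max = Q/A = 38.7/0.1856 = 208.51 mm/s → 209 mm/s.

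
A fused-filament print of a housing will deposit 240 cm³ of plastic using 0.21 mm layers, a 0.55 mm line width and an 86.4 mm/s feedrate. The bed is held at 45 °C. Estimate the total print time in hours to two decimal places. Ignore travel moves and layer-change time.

Extrusion cross-section: 0.21 × 0.55 → 0.1155 mm².
Toolpath length = 240 cm³ / 0.1155 mm² = 240000 / 0.1155 = 2077922.1 mm.
Time extruding = 2077922.1 / 86.4 = 24050 s.
That's 24050 s → 6.68 hours.

6.68 hours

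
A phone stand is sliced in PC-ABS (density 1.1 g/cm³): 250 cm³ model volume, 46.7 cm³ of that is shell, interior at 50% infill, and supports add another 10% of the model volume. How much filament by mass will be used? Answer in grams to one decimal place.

190.7 g

Interior volume = 250 − 46.7 = 203.3 cm³.
Deposited infill = 0.50 × 203.3 = 101.65 cm³.
Support = 0.10 × 250 = 25 cm³.
Total printed volume: 46.7 + 101.65 + 25 → 173.35 cm³.
Mass = 173.35 × 1.1, so 190.685 g.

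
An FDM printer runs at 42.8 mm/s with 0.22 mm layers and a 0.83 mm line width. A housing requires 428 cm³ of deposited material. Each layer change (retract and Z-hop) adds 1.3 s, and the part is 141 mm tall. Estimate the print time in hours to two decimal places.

15.44 hours

Extrusion cross-section = 0.22 × 0.83 = 0.1826 mm².
Total extruded path = 428000/0.1826 = 2343921.1 mm.
Extrusion time = 2343921.1 / 42.8, so 54764.5 s.
Layer count = ceil(141 / 0.22) = 641.
Non-print overhead: 641 × 1.3 → 833.3 s.
Total = 54764.5 + 833.3 = 55597.8 s = 15.44 hours.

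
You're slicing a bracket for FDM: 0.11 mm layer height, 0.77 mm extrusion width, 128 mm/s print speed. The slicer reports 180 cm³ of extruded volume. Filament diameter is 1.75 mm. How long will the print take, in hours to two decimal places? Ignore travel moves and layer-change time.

Bead cross-section = 0.11 × 0.77, so 0.0847 mm².
Path length: 180000 mm³ / 0.0847 mm² → 2125147.6 mm.
Extrusion time = 2125147.6 / 128 = 16602.7 s.
That's 16602.7 s → 4.61 hours.

4.61 hours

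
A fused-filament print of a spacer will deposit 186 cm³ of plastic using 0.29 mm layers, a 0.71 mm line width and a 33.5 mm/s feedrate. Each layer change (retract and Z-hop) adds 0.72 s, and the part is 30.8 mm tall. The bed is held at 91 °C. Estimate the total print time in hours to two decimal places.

7.51 hours

Line area: 0.29 × 0.71 → 0.2059 mm².
Path length: 186000 mm³ / 0.2059 mm² → 903351.1 mm.
Print-move time = 903351.1 / 33.5 = 26965.7 s.
Layers = ⌈30.8/0.29⌉ = 107.
Z-hop total = 107 × 0.72, so 77.04 s.
Total = 26965.7 + 77.04 = 27042.74 s = 7.51 hours.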